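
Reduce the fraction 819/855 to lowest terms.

91/95

819 = 3^2 × 7 × 13
855 = 3^2 × 5 × 19
gcd(819, 855) = 3^2 = 9.
Divide numerator and denominator by 9: 819/855 = 91/95.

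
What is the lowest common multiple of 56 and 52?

56 = 2^3 × 7
52 = 2^2 × 13
LCM(56, 52) = 2^3 × 7 × 13 = 728.

728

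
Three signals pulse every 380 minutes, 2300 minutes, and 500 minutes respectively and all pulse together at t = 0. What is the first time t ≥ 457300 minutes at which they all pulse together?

655500 minutes

Joint pulses occur at multiples of LCM(380, 2300, 500).
380 = 2^2 × 5 × 19
2300 = 2^2 × 5^2 × 23
500 = 2^2 × 5^3
LCM(380, 2300, 500) = 2^2 × 5^3 × 19 × 23 = 218500.
Smallest multiple of 218500 that is ≥ 457300: ⌈457300/218500⌉ × 218500 = 3 × 218500 = 655500.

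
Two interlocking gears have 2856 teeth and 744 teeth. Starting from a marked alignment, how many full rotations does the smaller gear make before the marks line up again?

The first common completion time is the LCM of the periods.
2856 = 2^3 × 3 × 7 × 17
744 = 2^3 × 3 × 31
LCM(2856, 744) = 2^3 × 3 × 7 × 17 × 31 = 88536.
Rotations for period 744: 88536 / 744 = 119.

119 rotations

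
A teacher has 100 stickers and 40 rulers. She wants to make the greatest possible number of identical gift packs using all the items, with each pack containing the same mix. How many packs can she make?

20 packs

By the Euclidean algorithm:
100 = 2 × 40 + 20
40 = 2 × 20 + 0
gcd(100, 40) = 20.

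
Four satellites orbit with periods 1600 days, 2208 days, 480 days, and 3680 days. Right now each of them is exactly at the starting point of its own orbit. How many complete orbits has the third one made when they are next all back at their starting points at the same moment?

230 orbits

They are all back at their starting positions together after one LCM of the periods.
1600 = 2^6 × 5^2
2208 = 2^5 × 3 × 23
480 = 2^5 × 3 × 5
3680 = 2^5 × 5 × 23
LCM(1600, 2208, 480, 3680) = 2^6 × 3 × 5^2 × 23 = 110400.
Orbits for period 480: 110400 / 480 = 230.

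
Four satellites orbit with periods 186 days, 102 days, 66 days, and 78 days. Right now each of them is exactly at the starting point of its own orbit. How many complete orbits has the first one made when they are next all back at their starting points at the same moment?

2431 orbits

They are all back at their starting positions together after one LCM of the periods.
186 = 2 × 3 × 31
102 = 2 × 3 × 17
66 = 2 × 3 × 11
78 = 2 × 3 × 13
LCM(186, 102, 66, 78) = 2 × 3 × 11 × 13 × 17 × 31 = 452166.
Orbits for period 186: 452166 / 186 = 2431.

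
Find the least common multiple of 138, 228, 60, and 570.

138 = 2 × 3 × 23
228 = 2^2 × 3 × 19
60 = 2^2 × 3 × 5
570 = 2 × 3 × 5 × 19
LCM(138, 228, 60, 570) = 2^2 × 3 × 5 × 19 × 23 = 26220.

26220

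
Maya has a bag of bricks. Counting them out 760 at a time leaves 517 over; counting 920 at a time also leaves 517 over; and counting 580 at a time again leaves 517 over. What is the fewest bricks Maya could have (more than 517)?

N − 517 must be a common multiple of 760, 920, and 580.
760 = 2^3 × 5 × 19
920 = 2^3 × 5 × 23
580 = 2^2 × 5 × 29
LCM(760, 920, 580) = 2^3 × 5 × 19 × 23 × 29 = 506920.
Smallest N > 517 is LCM + 517 = 506920 + 517 = 507437.

507437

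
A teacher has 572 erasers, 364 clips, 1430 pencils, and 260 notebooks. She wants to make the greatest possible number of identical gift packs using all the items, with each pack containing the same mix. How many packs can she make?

26 packs

The pack count must divide each quantity, so the greatest is gcd(572, 364, 1430, 260).
572 = 2^2 × 11 × 13
364 = 2^2 × 7 × 13
1430 = 2 × 5 × 11 × 13
260 = 2^2 × 5 × 13
gcd(572, 364, 1430, 260) = 2 × 13 = 26.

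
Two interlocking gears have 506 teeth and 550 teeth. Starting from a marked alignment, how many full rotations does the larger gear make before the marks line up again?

23 rotations

All finish a whole number of cycles simultaneously at t = LCM of the periods.
506 = 2 × 11 × 23
550 = 2 × 5^2 × 11
LCM(506, 550) = 2 × 5^2 × 11 × 23 = 12650.
Rotations for period 550: 12650 / 550 = 23.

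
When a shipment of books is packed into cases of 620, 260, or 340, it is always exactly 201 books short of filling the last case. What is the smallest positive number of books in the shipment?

136819

Being 201 short of a full case of size k means N ≡ −201 (mod k), i.e. N + 201 is a multiple of each size.
620 = 2^2 × 5 × 31
260 = 2^2 × 5 × 13
340 = 2^2 × 5 × 17
LCM(620, 260, 340) = 2^2 × 5 × 13 × 17 × 31 = 137020.
Smallest positive N is 137020 − 201 = 136819.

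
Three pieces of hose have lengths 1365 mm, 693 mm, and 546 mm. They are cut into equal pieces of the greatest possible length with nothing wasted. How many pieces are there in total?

Piece length = gcd(1365, 693, 546).
1365 = 3 × 5 × 7 × 13
693 = 3^2 × 7 × 11
546 = 2 × 3 × 7 × 13
gcd(1365, 693, 546) = 3 × 7 = 21.
Total pieces = 1365/21 + 693/21 + 546/21 = 65 + 33 + 26 = 124.

124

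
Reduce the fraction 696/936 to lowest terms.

29/39

696 = 2^3 × 3 × 29
936 = 2^3 × 3^2 × 13
gcd(696, 936) = 2^3 × 3 = 24.
Divide numerator and denominator by 24: 696/936 = 29/39.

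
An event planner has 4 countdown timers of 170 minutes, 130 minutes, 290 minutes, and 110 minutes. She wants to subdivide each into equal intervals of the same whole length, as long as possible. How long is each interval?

The interval must divide each timer length; the longest such is the gcd.
170 = 2 × 5 × 17
130 = 2 × 5 × 13
290 = 2 × 5 × 29
110 = 2 × 5 × 11
gcd(170, 130, 290, 110) = 2 × 5 = 10.

10 minutes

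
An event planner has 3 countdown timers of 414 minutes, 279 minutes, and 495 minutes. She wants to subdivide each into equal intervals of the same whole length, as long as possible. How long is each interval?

9 minutes

The interval must divide each timer length; the longest such is the gcd.
414 = 2 × 3^2 × 23
279 = 3^2 × 31
495 = 3^2 × 5 × 11
gcd(414, 279, 495) = 3^2 = 9.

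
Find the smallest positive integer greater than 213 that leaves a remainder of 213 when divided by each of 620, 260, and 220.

88873

N − 213 must be a common multiple of 620, 260, and 220.
620 = 2^2 × 5 × 31
260 = 2^2 × 5 × 13
220 = 2^2 × 5 × 11
LCM(620, 260, 220) = 2^2 × 5 × 11 × 13 × 31 = 88660.
Smallest N > 213 is LCM + 213 = 88660 + 213 = 88873.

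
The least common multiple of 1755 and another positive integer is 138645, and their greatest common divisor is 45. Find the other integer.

gcd × lcm = product of the two integers, so the other integer is (45 × 138645) / 1755 = 3555.

3555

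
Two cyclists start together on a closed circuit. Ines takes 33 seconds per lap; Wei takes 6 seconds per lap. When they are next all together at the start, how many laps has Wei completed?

All finish a whole number of cycles simultaneously at t = LCM of the periods.
33 = 3 × 11
6 = 2 × 3
LCM(33, 6) = 2 × 3 × 11 = 66.
Laps for period 6: 66 / 6 = 11.

11 laps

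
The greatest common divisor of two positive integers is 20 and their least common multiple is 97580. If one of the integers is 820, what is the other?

2380

For two integers, gcd × lcm = product, so the other is (20 × 97580) / 820 = 1951600 / 820 = 2380.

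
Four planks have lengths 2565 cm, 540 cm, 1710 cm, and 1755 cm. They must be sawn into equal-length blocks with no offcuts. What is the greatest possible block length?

The block length must divide every plank, so the greatest is gcd(2565, 540, 1710, 1755).
2565 = 3^3 × 5 × 19
540 = 2^2 × 3^3 × 5
1710 = 2 × 3^2 × 5 × 19
1755 = 3^3 × 5 × 13
gcd(2565, 540, 1710, 1755) = 3^2 × 5 = 45.

45 cm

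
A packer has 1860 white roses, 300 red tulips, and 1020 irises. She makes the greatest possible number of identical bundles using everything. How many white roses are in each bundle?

Number of bundles = gcd(1860, 300, 1020).
1860 = 2^2 × 3 × 5 × 31
300 = 2^2 × 3 × 5^2
1020 = 2^2 × 3 × 5 × 17
gcd(1860, 300, 1020) = 2^2 × 3 × 5 = 60.
white roses per bundle = 1860 / 60 = 31.

31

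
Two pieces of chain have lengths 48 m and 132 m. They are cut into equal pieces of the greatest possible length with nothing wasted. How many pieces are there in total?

15

Piece length = gcd(48, 132).
48 = 2^4 × 3
132 = 2^2 × 3 × 11
gcd(48, 132) = 2^2 × 3 = 12.
Total pieces = 48/12 + 132/12 = 4 + 11 = 15.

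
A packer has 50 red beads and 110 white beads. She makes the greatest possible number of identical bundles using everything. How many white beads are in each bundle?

Number of bundles = gcd(50, 110).
50 = 2 × 5^2
110 = 2 × 5 × 11
gcd(50, 110) = 2 × 5 = 10.
white beads per bundle = 110 / 10 = 11.

11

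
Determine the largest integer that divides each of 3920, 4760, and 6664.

3920 = 2^4 × 5 × 7^2
4760 = 2^3 × 5 × 7 × 17
6664 = 2^3 × 7^2 × 17
gcd(3920, 4760, 6664) = 2^3 × 7 = 56.

56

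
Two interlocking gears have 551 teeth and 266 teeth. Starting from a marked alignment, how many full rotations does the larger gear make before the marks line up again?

The first common completion time is the LCM of the periods.
551 = 19 × 29
266 = 2 × 7 × 19
LCM(551, 266) = 2 × 7 × 19 × 29 = 7714.
Rotations for period 551: 7714 / 551 = 14.

14 rotations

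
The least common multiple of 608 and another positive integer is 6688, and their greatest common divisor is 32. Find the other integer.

352

gcd × lcm = product of the two integers, so the other integer is (32 × 6688) / 608 = 352.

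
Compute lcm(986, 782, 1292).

861764

986 = 2 × 17 × 29
782 = 2 × 17 × 23
1292 = 2^2 × 17 × 19
LCM(986, 782, 1292) = 2^2 × 17 × 19 × 23 × 29 = 861764.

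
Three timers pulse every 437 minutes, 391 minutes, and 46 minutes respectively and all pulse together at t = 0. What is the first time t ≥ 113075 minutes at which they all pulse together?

Joint pulses occur at multiples of LCM(437, 391, 46).
437 = 19 × 23
391 = 17 × 23
46 = 2 × 23
LCM(437, 391, 46) = 2 × 17 × 19 × 23 = 14858.
Smallest multiple of 14858 that is ≥ 113075: ⌈113075/14858⌉ × 14858 = 8 × 14858 = 118864.

118864 minutes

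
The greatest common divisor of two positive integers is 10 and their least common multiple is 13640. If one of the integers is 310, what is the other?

For two integers, gcd × lcm = product, so the other is (10 × 13640) / 310 = 136400 / 310 = 440.

440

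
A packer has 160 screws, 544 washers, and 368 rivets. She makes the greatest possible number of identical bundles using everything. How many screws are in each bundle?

10

Number of bundles = gcd(160, 544, 368).
160 = 2^5 × 5
544 = 2^5 × 17
368 = 2^4 × 23
gcd(160, 544, 368) = 2^4 = 16.
screws per bundle = 160 / 16 = 10.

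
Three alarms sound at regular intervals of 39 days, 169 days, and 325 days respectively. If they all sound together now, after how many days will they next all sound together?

12675 days

They coincide at every common multiple of the periods; the first is the LCM.
39 = 3 × 13
169 = 13^2
325 = 5^2 × 13
LCM(39, 169, 325) = 3 × 5^2 × 13^2 = 12675.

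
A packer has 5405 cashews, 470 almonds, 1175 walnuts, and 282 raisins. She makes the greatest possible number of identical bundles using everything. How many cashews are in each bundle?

Number of bundles = gcd(5405, 470, 1175, 282).
5405 = 5 × 23 × 47
470 = 2 × 5 × 47
1175 = 5^2 × 47
282 = 2 × 3 × 47
gcd(5405, 470, 1175, 282) = 47.
cashews per bundle = 5405 / 47 = 115.

115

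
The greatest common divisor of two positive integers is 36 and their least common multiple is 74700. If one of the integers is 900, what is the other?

For two integers, gcd × lcm = product, so the other is (36 × 74700) / 900 = 2689200 / 900 = 2988.

2988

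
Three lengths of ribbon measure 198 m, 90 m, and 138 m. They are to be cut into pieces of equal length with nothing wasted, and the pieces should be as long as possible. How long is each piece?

6 m

Each piece length must divide every original length, so the longest possible is gcd(198, 90, 138).
198 = 2 × 3^2 × 11
90 = 2 × 3^2 × 5
138 = 2 × 3 × 23
gcd(198, 90, 138) = 2 × 3 = 6.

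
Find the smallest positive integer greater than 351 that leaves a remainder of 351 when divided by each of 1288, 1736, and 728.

519415

N − 351 must be a common multiple of 1288, 1736, and 728.
1288 = 2^3 × 7 × 23
1736 = 2^3 × 7 × 31
728 = 2^3 × 7 × 13
LCM(1288, 1736, 728) = 2^3 × 7 × 13 × 23 × 31 = 519064.
Smallest N > 351 is LCM + 351 = 519064 + 351 = 519415.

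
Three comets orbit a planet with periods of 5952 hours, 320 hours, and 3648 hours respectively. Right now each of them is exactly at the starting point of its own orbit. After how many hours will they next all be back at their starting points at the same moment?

565440 hours

The first simultaneous occurrence is after LCM of the individual periods.
5952 = 2^6 × 3 × 31
320 = 2^6 × 5
3648 = 2^6 × 3 × 19
LCM(5952, 320, 3648) = 2^6 × 3 × 5 × 19 × 31 = 565440.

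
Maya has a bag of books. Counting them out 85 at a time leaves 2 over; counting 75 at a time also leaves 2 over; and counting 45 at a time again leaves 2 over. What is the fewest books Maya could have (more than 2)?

N − 2 must be a common multiple of 85, 75, and 45.
85 = 5 × 17
75 = 3 × 5^2
45 = 3^2 × 5
LCM(85, 75, 45) = 3^2 × 5^2 × 17 = 3825.
Smallest N > 2 is LCM + 2 = 3825 + 2 = 3827.

3827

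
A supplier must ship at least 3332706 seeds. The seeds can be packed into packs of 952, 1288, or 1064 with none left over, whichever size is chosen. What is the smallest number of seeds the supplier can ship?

The number of seeds must be a common multiple of 952, 1288, and 1064, so a multiple of their LCM.
952 = 2^3 × 7 × 17
1288 = 2^3 × 7 × 23
1064 = 2^3 × 7 × 19
LCM(952, 1288, 1064) = 2^3 × 7 × 17 × 19 × 23 = 416024.
Smallest multiple of 416024 that is ≥ 3332706: ⌈3332706/416024⌉ × 416024 = 9 × 416024 = 3744216.

3744216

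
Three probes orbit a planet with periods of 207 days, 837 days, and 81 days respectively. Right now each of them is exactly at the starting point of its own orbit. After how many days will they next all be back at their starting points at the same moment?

57753 days

They coincide at every common multiple of the periods; the first is the LCM.
207 = 3^2 × 23
837 = 3^3 × 31
81 = 3^4
LCM(207, 837, 81) = 3^4 × 23 × 31 = 57753.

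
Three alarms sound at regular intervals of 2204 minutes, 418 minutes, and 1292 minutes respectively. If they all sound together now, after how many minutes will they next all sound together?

412148 minutes

They coincide at every common multiple of the periods; the first is the LCM.
2204 = 2^2 × 19 × 29
418 = 2 × 11 × 19
1292 = 2^2 × 17 × 19
LCM(2204, 418, 1292) = 2^2 × 11 × 17 × 19 × 29 = 412148.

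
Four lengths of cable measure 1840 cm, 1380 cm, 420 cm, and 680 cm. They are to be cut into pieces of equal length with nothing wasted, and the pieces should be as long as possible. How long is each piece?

20 cm

Each piece length must divide every original length, so the longest possible is gcd(1840, 1380, 420, 680).
1840 = 2^4 × 5 × 23
1380 = 2^2 × 3 × 5 × 23
420 = 2^2 × 3 × 5 × 7
680 = 2^3 × 5 × 17
gcd(1840, 1380, 420, 680) = 2^2 × 5 = 20.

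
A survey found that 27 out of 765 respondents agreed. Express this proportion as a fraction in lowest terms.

3/85

27 = 3^3
765 = 3^2 × 5 × 17
gcd(27, 765) = 3^2 = 9.
Divide numerator and denominator by 9: 27/765 = 3/85.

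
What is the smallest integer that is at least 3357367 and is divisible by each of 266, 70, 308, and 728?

The integer must be a common multiple of 266, 70, 308, and 728, so a multiple of their LCM.
266 = 2 × 7 × 19
70 = 2 × 5 × 7
308 = 2^2 × 7 × 11
728 = 2^3 × 7 × 13
LCM(266, 70, 308, 728) = 2^3 × 5 × 7 × 11 × 13 × 19 = 760760.
Smallest multiple of 760760 that is ≥ 3357367: ⌈3357367/760760⌉ × 760760 = 5 × 760760 = 3803800.

3803800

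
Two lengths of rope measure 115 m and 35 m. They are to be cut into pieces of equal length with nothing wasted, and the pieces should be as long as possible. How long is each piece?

5 m

By the Euclidean algorithm:
115 = 3 × 35 + 10
35 = 3 × 10 + 5
10 = 2 × 5 + 0
gcd(115, 35) = 5.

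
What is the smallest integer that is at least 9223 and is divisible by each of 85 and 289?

The integer must be a common multiple of 85 and 289, so a multiple of their LCM.
85 = 5 × 17
289 = 17^2
LCM(85, 289) = 5 × 17^2 = 1445.
Smallest multiple of 1445 that is ≥ 9223: ⌈9223/1445⌉ × 1445 = 7 × 1445 = 10115.

10115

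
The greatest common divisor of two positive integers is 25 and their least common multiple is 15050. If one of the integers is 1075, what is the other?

For two integers, gcd × lcm = product, so the other is (25 × 15050) / 1075 = 376250 / 1075 = 350.

350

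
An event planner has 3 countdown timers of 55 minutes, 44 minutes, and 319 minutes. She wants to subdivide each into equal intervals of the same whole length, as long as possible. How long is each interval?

The interval must divide each timer length; the longest such is the gcd.
55 = 5 × 11
44 = 2^2 × 11
319 = 11 × 29
gcd(55, 44, 319) = 11.

11 minutes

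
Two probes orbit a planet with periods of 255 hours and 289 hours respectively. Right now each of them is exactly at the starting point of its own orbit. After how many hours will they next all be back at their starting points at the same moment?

We need the least common multiple of the intervals.
255 = 3 × 5 × 17
289 = 17^2
LCM(255, 289) = 3 × 5 × 17^2 = 4335.

4335 hours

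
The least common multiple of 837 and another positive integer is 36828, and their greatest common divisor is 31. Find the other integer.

gcd × lcm = product of the two integers, so the other integer is (31 × 36828) / 837 = 1364.

1364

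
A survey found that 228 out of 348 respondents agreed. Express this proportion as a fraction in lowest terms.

19/29

228 = 2^2 × 3 × 19
348 = 2^2 × 3 × 29
gcd(228, 348) = 2^2 × 3 = 12.
Divide numerator and denominator by 12: 228/348 = 19/29.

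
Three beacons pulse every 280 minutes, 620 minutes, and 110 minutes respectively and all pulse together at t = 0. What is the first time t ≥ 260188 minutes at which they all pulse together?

Joint pulses occur at multiples of LCM(280, 620, 110).
280 = 2^3 × 5 × 7
620 = 2^2 × 5 × 31
110 = 2 × 5 × 11
LCM(280, 620, 110) = 2^3 × 5 × 7 × 11 × 31 = 95480.
Smallest multiple of 95480 that is ≥ 260188: ⌈260188/95480⌉ × 95480 = 3 × 95480 = 286440.

286440 minutes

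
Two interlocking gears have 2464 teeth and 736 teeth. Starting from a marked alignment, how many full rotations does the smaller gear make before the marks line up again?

They are all back at their starting positions together after one LCM of the periods.
2464 = 2^5 × 7 × 11
736 = 2^5 × 23
LCM(2464, 736) = 2^5 × 7 × 11 × 23 = 56672.
Rotations for period 736: 56672 / 736 = 77.

77 rotations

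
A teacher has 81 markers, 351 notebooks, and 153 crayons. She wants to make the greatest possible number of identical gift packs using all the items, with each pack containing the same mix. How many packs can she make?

9 packs

The pack count must divide each quantity, so the greatest is gcd(81, 351, 153).
81 = 3^4
351 = 3^3 × 13
153 = 3^2 × 17
gcd(81, 351, 153) = 3^2 = 9.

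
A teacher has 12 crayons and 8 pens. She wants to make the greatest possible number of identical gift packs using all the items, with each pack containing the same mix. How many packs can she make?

The pack count must divide each quantity, so the greatest is gcd(12, 8).
12 = 2^2 × 3
8 = 2^3
gcd(12, 8) = 2^2 = 4.

4 packs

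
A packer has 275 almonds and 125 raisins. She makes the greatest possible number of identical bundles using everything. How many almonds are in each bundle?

11

Number of bundles = gcd(275, 125).
275 = 5^2 × 11
125 = 5^3
gcd(275, 125) = 5^2 = 25.
almonds per bundle = 275 / 25 = 11.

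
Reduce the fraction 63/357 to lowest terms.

3/17

63 = 3^2 × 7
357 = 3 × 7 × 17
gcd(63, 357) = 3 × 7 = 21.
Divide numerator and denominator by 21: 63/357 = 3/17.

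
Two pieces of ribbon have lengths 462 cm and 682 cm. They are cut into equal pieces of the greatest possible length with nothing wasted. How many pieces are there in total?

Piece length = gcd(462, 682).
462 = 2 × 3 × 7 × 11
682 = 2 × 11 × 31
gcd(462, 682) = 2 × 11 = 22.
Total pieces = 462/22 + 682/22 = 21 + 31 = 52.

52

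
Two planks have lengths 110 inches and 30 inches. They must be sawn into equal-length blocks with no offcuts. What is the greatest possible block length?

By the Euclidean algorithm:
110 = 3 × 30 + 20
30 = 1 × 20 + 10
20 = 2 × 10 + 0
gcd(110, 30) = 10.

10 inches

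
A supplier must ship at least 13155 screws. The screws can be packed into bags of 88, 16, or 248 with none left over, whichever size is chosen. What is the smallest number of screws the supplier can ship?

16368

The number of screws must be a common multiple of 88, 16, and 248, so a multiple of their LCM.
88 = 2^3 × 11
16 = 2^4
248 = 2^3 × 31
LCM(88, 16, 248) = 2^4 × 11 × 31 = 5456.
Smallest multiple of 5456 that is ≥ 13155: ⌈13155/5456⌉ × 5456 = 3 × 5456 = 16368.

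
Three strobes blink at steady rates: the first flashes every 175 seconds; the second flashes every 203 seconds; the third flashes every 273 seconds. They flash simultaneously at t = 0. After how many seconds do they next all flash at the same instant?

The first simultaneous occurrence is after LCM of the individual periods.
175 = 5^2 × 7
203 = 7 × 29
273 = 3 × 7 × 13
LCM(175, 203, 273) = 3 × 5^2 × 7 × 13 × 29 = 197925.

197925 seconds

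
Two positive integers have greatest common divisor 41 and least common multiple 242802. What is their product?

9954882

For any two positive integers, gcd × lcm = product = 41 × 242802 = 9954882.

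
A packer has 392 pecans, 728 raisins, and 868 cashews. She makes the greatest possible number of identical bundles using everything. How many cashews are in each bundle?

31

Number of bundles = gcd(392, 728, 868).
392 = 2^3 × 7^2
728 = 2^3 × 7 × 13
868 = 2^2 × 7 × 31
gcd(392, 728, 868) = 2^2 × 7 = 28.
cashews per bundle = 868 / 28 = 31.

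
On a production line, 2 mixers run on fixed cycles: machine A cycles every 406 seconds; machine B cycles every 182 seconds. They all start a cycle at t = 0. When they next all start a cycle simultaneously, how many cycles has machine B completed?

They are all back at their starting positions together after one LCM of the periods.
406 = 2 × 7 × 29
182 = 2 × 7 × 13
LCM(406, 182) = 2 × 7 × 13 × 29 = 5278.
Cycles for period 182: 5278 / 182 = 29.

29 cycles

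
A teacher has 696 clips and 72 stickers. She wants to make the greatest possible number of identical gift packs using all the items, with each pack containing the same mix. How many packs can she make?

24 packs

By the Euclidean algorithm:
696 = 9 × 72 + 48
72 = 1 × 48 + 24
48 = 2 × 24 + 0
gcd(696, 72) = 24.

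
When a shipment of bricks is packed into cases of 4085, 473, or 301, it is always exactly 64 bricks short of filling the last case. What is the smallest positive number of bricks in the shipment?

Being 64 short of a full case of size k means N ≡ −64 (mod k), i.e. N + 64 is a multiple of each size.
4085 = 5 × 19 × 43
473 = 11 × 43
301 = 7 × 43
LCM(4085, 473, 301) = 5 × 7 × 11 × 19 × 43 = 314545.
Smallest positive N is 314545 − 64 = 314481.

314481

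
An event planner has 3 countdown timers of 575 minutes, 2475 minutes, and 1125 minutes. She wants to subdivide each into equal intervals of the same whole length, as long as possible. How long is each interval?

The interval must divide each timer length; the longest such is the gcd.
575 = 5^2 × 23
2475 = 3^2 × 5^2 × 11
1125 = 3^2 × 5^3
gcd(575, 2475, 1125) = 5^2 = 25.

25 minutes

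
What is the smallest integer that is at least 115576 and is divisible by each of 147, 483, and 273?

The integer must be a common multiple of 147, 483, and 273, so a multiple of their LCM.
147 = 3 × 7^2
483 = 3 × 7 × 23
273 = 3 × 7 × 13
LCM(147, 483, 273) = 3 × 7^2 × 13 × 23 = 43953.
Smallest multiple of 43953 that is ≥ 115576: ⌈115576/43953⌉ × 43953 = 3 × 43953 = 131859.

131859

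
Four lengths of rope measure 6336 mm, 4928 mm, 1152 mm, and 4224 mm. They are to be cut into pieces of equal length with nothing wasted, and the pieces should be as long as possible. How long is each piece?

64 mm

Each piece length must divide every original length, so the longest possible is gcd(6336, 4928, 1152, 4224).
6336 = 2^6 × 3^2 × 11
4928 = 2^6 × 7 × 11
1152 = 2^7 × 3^2
4224 = 2^7 × 3 × 11
gcd(6336, 4928, 1152, 4224) = 2^6 = 64.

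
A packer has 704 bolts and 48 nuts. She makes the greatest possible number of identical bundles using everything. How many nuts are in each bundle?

3

Number of bundles = gcd(704, 48).
704 = 2^6 × 11
48 = 2^4 × 3
gcd(704, 48) = 2^4 = 16.
nuts per bundle = 48 / 16 = 3.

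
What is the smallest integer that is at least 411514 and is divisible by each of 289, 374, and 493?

The integer must be a common multiple of 289, 374, and 493, so a multiple of their LCM.
289 = 17^2
374 = 2 × 11 × 17
493 = 17 × 29
LCM(289, 374, 493) = 2 × 11 × 17^2 × 29 = 184382.
Smallest multiple of 184382 that is ≥ 411514: ⌈411514/184382⌉ × 184382 = 3 × 184382 = 553146.

553146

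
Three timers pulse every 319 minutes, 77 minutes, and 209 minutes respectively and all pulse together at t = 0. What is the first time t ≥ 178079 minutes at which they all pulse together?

212135 minutes

Joint pulses occur at multiples of LCM(319, 77, 209).
319 = 11 × 29
77 = 7 × 11
209 = 11 × 19
LCM(319, 77, 209) = 7 × 11 × 19 × 29 = 42427.
Smallest multiple of 42427 that is ≥ 178079: ⌈178079/42427⌉ × 42427 = 5 × 42427 = 212135.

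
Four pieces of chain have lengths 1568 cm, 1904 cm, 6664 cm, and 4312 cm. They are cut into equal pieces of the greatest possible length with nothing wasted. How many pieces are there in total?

Piece length = gcd(1568, 1904, 6664, 4312).
1568 = 2^5 × 7^2
1904 = 2^4 × 7 × 17
6664 = 2^3 × 7^2 × 17
4312 = 2^3 × 7^2 × 11
gcd(1568, 1904, 6664, 4312) = 2^3 × 7 = 56.
Total pieces = 1568/56 + 1904/56 + 6664/56 + 4312/56 = 28 + 34 + 119 + 77 = 258.

258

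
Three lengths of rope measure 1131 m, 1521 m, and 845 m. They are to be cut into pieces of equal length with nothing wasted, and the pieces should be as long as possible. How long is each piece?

13 m

Each piece length must divide every original length, so the longest possible is gcd(1131, 1521, 845).
1131 = 3 × 13 × 29
1521 = 3^2 × 13^2
845 = 5 × 13^2
gcd(1131, 1521, 845) = 13.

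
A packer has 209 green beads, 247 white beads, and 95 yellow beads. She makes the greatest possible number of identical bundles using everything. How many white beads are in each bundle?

13

Number of bundles = gcd(209, 247, 95).
209 = 11 × 19
247 = 13 × 19
95 = 5 × 19
gcd(209, 247, 95) = 19.
white beads per bundle = 247 / 19 = 13.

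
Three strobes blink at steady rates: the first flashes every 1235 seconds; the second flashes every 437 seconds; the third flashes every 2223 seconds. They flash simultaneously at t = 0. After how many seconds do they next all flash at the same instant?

255645 seconds

The first simultaneous occurrence is after LCM of the individual periods.
1235 = 5 × 13 × 19
437 = 19 × 23
2223 = 3^2 × 13 × 19
LCM(1235, 437, 2223) = 3^2 × 5 × 13 × 19 × 23 = 255645.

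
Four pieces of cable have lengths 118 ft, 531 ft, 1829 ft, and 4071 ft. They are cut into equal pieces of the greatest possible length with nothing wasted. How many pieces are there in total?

Piece length = gcd(118, 531, 1829, 4071).
118 = 2 × 59
531 = 3^2 × 59
1829 = 31 × 59
4071 = 3 × 23 × 59
gcd(118, 531, 1829, 4071) = 59.
Total pieces = 118/59 + 531/59 + 1829/59 + 4071/59 = 2 + 9 + 31 + 69 = 111.

111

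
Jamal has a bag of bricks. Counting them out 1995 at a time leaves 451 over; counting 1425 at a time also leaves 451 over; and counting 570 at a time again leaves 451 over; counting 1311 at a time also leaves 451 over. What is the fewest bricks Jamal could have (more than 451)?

N − 451 must be a common multiple of 1995, 1425, 570, and 1311.
1995 = 3 × 5 × 7 × 19
1425 = 3 × 5^2 × 19
570 = 2 × 3 × 5 × 19
1311 = 3 × 19 × 23
LCM(1995, 1425, 570, 1311) = 2 × 3 × 5^2 × 7 × 19 × 23 = 458850.
Smallest N > 451 is LCM + 451 = 458850 + 451 = 459301.

459301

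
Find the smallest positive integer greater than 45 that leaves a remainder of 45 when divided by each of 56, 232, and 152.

N − 45 must be a common multiple of 56, 232, and 152.
56 = 2^3 × 7
232 = 2^3 × 29
152 = 2^3 × 19
LCM(56, 232, 152) = 2^3 × 7 × 19 × 29 = 30856.
Smallest N > 45 is LCM + 45 = 30856 + 45 = 30901.

30901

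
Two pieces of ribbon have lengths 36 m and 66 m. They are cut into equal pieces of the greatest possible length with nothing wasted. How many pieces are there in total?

17

Piece length = gcd(36, 66).
36 = 2^2 × 3^2
66 = 2 × 3 × 11
gcd(36, 66) = 2 × 3 = 6.
Total pieces = 36/6 + 66/6 = 6 + 11 = 17.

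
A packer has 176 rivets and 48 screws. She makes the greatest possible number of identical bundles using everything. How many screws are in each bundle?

Number of bundles = gcd(176, 48).
176 = 2^4 × 11
48 = 2^4 × 3
gcd(176, 48) = 2^4 = 16.
screws per bundle = 48 / 16 = 3.

3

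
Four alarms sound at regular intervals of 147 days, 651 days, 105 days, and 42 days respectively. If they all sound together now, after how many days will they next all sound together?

We need the least common multiple of the intervals.
147 = 3 × 7^2
651 = 3 × 7 × 31
105 = 3 × 5 × 7
42 = 2 × 3 × 7
LCM(147, 651, 105, 42) = 2 × 3 × 5 × 7^2 × 31 = 45570.

45570 days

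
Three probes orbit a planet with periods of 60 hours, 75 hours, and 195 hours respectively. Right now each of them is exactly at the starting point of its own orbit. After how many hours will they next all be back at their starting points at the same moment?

3900 hours

They coincide at every common multiple of the periods; the first is the LCM.
60 = 2^2 × 3 × 5
75 = 3 × 5^2
195 = 3 × 5 × 13
LCM(60, 75, 195) = 2^2 × 3 × 5^2 × 13 = 3900.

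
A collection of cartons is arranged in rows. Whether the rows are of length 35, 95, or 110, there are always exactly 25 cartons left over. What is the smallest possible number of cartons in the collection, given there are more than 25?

14655

N − 25 must be a common multiple of 35, 95, and 110.
35 = 5 × 7
95 = 5 × 19
110 = 2 × 5 × 11
LCM(35, 95, 110) = 2 × 5 × 7 × 11 × 19 = 14630.
Smallest N > 25 is LCM + 25 = 14630 + 25 = 14655.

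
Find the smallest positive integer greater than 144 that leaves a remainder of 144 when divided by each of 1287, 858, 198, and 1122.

N − 144 must be a common multiple of 1287, 858, 198, and 1122.
1287 = 3^2 × 11 × 13
858 = 2 × 3 × 11 × 13
198 = 2 × 3^2 × 11
1122 = 2 × 3 × 11 × 17
LCM(1287, 858, 198, 1122) = 2 × 3^2 × 11 × 13 × 17 = 43758.
Smallest N > 144 is LCM + 144 = 43758 + 144 = 43902.

43902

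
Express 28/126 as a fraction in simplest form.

28 = 2^2 × 7
126 = 2 × 3^2 × 7
gcd(28, 126) = 2 × 7 = 14.
Divide numerator and denominator by 14: 28/126 = 2/9.

2/9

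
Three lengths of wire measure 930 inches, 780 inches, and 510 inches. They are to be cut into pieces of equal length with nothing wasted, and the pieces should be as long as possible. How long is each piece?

The greatest length dividing all of 930, 780, and 510 is their gcd.
930 = 2 × 3 × 5 × 31
780 = 2^2 × 3 × 5 × 13
510 = 2 × 3 × 5 × 17
gcd(930, 780, 510) = 2 × 3 × 5 = 30.

30 inches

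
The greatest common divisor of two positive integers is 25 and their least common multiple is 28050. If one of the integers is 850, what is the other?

825

For two integers, gcd × lcm = product, so the other is (25 × 28050) / 850 = 701250 / 850 = 825.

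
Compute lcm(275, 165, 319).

23925

275 = 5^2 × 11
165 = 3 × 5 × 11
319 = 11 × 29
LCM(275, 165, 319) = 3 × 5^2 × 11 × 29 = 23925.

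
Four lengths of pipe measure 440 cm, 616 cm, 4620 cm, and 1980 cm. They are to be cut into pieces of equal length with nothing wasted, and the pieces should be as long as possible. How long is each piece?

Each piece length must divide every original length, so the longest possible is gcd(440, 616, 4620, 1980).
440 = 2^3 × 5 × 11
616 = 2^3 × 7 × 11
4620 = 2^2 × 3 × 5 × 7 × 11
1980 = 2^2 × 3^2 × 5 × 11
gcd(440, 616, 4620, 1980) = 2^2 × 11 = 44.

44 cm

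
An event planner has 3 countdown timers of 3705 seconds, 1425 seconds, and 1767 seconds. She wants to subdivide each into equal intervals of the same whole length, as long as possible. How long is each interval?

57 seconds

The interval must divide each timer length; the longest such is the gcd.
3705 = 3 × 5 × 13 × 19
1425 = 3 × 5^2 × 19
1767 = 3 × 19 × 31
gcd(3705, 1425, 1767) = 3 × 19 = 57.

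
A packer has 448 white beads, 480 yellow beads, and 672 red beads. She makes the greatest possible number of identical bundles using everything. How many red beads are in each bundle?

21

Number of bundles = gcd(448, 480, 672).
448 = 2^6 × 7
480 = 2^5 × 3 × 5
672 = 2^5 × 3 × 7
gcd(448, 480, 672) = 2^5 = 32.
red beads per bundle = 672 / 32 = 21.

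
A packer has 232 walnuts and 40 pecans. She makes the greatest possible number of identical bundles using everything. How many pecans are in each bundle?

Number of bundles = gcd(232, 40).
232 = 2^3 × 29
40 = 2^3 × 5
gcd(232, 40) = 2^3 = 8.
pecans per bundle = 40 / 8 = 5.

5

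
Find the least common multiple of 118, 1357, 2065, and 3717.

854910

118 = 2 × 59
1357 = 23 × 59
2065 = 5 × 7 × 59
3717 = 3^2 × 7 × 59
LCM(118, 1357, 2065, 3717) = 2 × 3^2 × 5 × 7 × 23 × 59 = 854910.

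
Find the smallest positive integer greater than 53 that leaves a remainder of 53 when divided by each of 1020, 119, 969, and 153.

N − 53 must be a common multiple of 1020, 119, 969, and 153.
1020 = 2^2 × 3 × 5 × 17
119 = 7 × 17
969 = 3 × 17 × 19
153 = 3^2 × 17
LCM(1020, 119, 969, 153) = 2^2 × 3^2 × 5 × 7 × 17 × 19 = 406980.
Smallest N > 53 is LCM + 53 = 406980 + 53 = 407033.

407033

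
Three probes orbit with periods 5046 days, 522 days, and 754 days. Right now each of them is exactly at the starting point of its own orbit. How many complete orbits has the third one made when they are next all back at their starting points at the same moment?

All finish a whole number of cycles simultaneously at t = LCM of the periods.
5046 = 2 × 3 × 29^2
522 = 2 × 3^2 × 29
754 = 2 × 13 × 29
LCM(5046, 522, 754) = 2 × 3^2 × 13 × 29^2 = 196794.
Orbits for period 754: 196794 / 754 = 261.

261 orbits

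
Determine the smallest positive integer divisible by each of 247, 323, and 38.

247 = 13 × 19
323 = 17 × 19
38 = 2 × 19
LCM(247, 323, 38) = 2 × 13 × 17 × 19 = 8398.

8398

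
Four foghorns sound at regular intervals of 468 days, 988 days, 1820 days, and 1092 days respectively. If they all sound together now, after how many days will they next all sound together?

311220 days

The first simultaneous occurrence is after LCM of the individual periods.
468 = 2^2 × 3^2 × 13
988 = 2^2 × 13 × 19
1820 = 2^2 × 5 × 7 × 13
1092 = 2^2 × 3 × 7 × 13
LCM(468, 988, 1820, 1092) = 2^2 × 3^2 × 5 × 7 × 13 × 19 = 311220.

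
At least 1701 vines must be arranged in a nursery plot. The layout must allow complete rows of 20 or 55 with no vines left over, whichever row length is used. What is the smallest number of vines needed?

1760

The number of vines must be a common multiple of 20 and 55, so a multiple of their LCM.
20 = 2^2 × 5
55 = 5 × 11
LCM(20, 55) = 2^2 × 5 × 11 = 220.
Smallest multiple of 220 that is ≥ 1701: ⌈1701/220⌉ × 220 = 8 × 220 = 1760.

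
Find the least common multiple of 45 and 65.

45 = 3^2 × 5
65 = 5 × 13
LCM(45, 65) = 3^2 × 5 × 13 = 585.

585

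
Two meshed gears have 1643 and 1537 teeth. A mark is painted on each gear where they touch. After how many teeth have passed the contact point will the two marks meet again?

47647 teeth

The first simultaneous occurrence is after LCM of the individual periods.
1643 = 31 × 53
1537 = 29 × 53
LCM(1643, 1537) = 29 × 31 × 53 = 47647.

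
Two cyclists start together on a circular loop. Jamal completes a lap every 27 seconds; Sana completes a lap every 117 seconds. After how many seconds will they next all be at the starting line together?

351 seconds

The first simultaneous occurrence is after LCM of the individual periods.
27 = 3^3
117 = 3^2 × 13
LCM(27, 117) = 3^3 × 13 = 351.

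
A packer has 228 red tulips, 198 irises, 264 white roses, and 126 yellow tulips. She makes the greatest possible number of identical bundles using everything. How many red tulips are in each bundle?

38

Number of bundles = gcd(228, 198, 264, 126).
228 = 2^2 × 3 × 19
198 = 2 × 3^2 × 11
264 = 2^3 × 3 × 11
126 = 2 × 3^2 × 7
gcd(228, 198, 264, 126) = 2 × 3 = 6.
red tulips per bundle = 228 / 6 = 38.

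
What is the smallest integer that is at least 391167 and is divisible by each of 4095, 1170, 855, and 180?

The integer must be a common multiple of 4095, 1170, 855, and 180, so a multiple of their LCM.
4095 = 3^2 × 5 × 7 × 13
1170 = 2 × 3^2 × 5 × 13
855 = 3^2 × 5 × 19
180 = 2^2 × 3^2 × 5
LCM(4095, 1170, 855, 180) = 2^2 × 3^2 × 5 × 7 × 13 × 19 = 311220.
Smallest multiple of 311220 that is ≥ 391167: ⌈391167/311220⌉ × 311220 = 2 × 311220 = 622440.

622440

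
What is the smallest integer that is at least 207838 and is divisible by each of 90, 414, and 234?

The integer must be a common multiple of 90, 414, and 234, so a multiple of their LCM.
90 = 2 × 3^2 × 5
414 = 2 × 3^2 × 23
234 = 2 × 3^2 × 13
LCM(90, 414, 234) = 2 × 3^2 × 5 × 13 × 23 = 26910.
Smallest multiple of 26910 that is ≥ 207838: ⌈207838/26910⌉ × 26910 = 8 × 26910 = 215280.

215280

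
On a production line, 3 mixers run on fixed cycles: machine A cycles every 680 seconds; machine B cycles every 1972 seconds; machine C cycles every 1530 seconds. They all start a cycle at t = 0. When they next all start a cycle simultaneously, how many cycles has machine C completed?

116 cycles

The first common completion time is the LCM of the periods.
680 = 2^3 × 5 × 17
1972 = 2^2 × 17 × 29
1530 = 2 × 3^2 × 5 × 17
LCM(680, 1972, 1530) = 2^3 × 3^2 × 5 × 17 × 29 = 177480.
Cycles for period 1530: 177480 / 1530 = 116.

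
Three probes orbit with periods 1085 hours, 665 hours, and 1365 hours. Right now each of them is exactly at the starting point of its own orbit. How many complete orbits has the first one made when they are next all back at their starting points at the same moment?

741 orbits

They are all back at their starting positions together after one LCM of the periods.
1085 = 5 × 7 × 31
665 = 5 × 7 × 19
1365 = 3 × 5 × 7 × 13
LCM(1085, 665, 1365) = 3 × 5 × 7 × 13 × 19 × 31 = 803985.
Orbits for period 1085: 803985 / 1085 = 741.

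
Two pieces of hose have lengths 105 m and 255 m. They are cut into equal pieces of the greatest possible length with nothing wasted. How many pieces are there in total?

24

Piece length = gcd(105, 255).
105 = 3 × 5 × 7
255 = 3 × 5 × 17
gcd(105, 255) = 3 × 5 = 15.
Total pieces = 105/15 + 255/15 = 7 + 17 = 24.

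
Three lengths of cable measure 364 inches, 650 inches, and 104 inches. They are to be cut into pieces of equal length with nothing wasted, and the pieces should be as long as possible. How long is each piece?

26 inches

The greatest length dividing all of 364, 650, and 104 is their gcd.
364 = 2^2 × 7 × 13
650 = 2 × 5^2 × 13
104 = 2^3 × 13
gcd(364, 650, 104) = 2 × 13 = 26.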